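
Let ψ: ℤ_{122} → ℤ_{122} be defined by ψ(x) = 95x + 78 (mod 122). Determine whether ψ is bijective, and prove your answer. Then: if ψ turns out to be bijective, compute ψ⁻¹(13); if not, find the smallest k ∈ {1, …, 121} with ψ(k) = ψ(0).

25

If ψ(a) = ψ(b), then 95a ≡ 95b (mod 122). Because gcd(95, 122) = 1, we may cancel 95 to get a ≡ b (mod 122).
We now compute 95⁻¹ mod 122 explicitly. Euclid's algorithm: 122 = 1·95 + 27, 95 = 3·27 + 14, 27 = 1·14 + 13, 14 = 1·13 + 1; back-substituting gives 1 = 9·95 − 7·122, so 95⁻¹ ≡ 9 (mod 122).
Then y ↦ 9(y − 78) is a two-sided inverse to ψ, so every y ∈ ℤ_{122} has a preimage.
Therefore ψ is bijective.
Since ψ is bijective, we compute ψ⁻¹(13): solve 95x + 78 ≡ 13 (mod 122), i.e. 95x ≡ 57 (mod 122).
Multiplying by 95⁻¹ = 9 gives x ≡ 9·57 = 513 = 4·122 + 25 ≡ 25 (mod 122).
Check: ψ(25) = 95·25 + 78 = 2453 = 20·122 + 13 ≡ 13 (mod 122).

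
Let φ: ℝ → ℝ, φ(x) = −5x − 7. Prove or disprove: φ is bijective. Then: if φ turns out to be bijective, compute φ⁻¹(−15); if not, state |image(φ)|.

8/5

Recall: φ is injective if φ(a) = φ(b) implies a = b.
Suppose φ(a) = φ(b). Then −5a − 7 = −5b − 7, hence −5a = −5b, therefore a = b.
For any y ∈ ℝ, x = (y + 7)/(−5) satisfies φ(x) = y.
Therefore φ is bijective.
Since φ is bijective, we compute φ⁻¹(−15) = (−15 + 7)/(−5) = 8/5.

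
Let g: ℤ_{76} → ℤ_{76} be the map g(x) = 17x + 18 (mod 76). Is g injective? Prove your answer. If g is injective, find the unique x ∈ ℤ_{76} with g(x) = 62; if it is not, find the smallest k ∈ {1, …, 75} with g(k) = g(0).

Recall: injectivity means: for all s, t in the domain, g(s) = g(t) implies s = t.
Suppose g(s) = g(t) in ℤ_{76}. Then 17s + 18 ≡ 17t + 18 (mod 76), therefore 17(s − t) ≡ 0 (mod 76).
Since gcd(17, 76) = 1, 17 is invertible modulo 76, so s − t ≡ 0 (mod 76), i.e. s = t.
So g is injective.
We now compute 17⁻¹ mod 76 explicitly. Euclid's algorithm: 76 = 4·17 + 8, 17 = 2·8 + 1; back-substituting gives 1 = 9·17 − 2·76, so 17⁻¹ ≡ 9 (mod 76).
Since g is injective, we find g⁻¹(62): we need 17x ≡ 62 − 18 ≡ 44 (mod 76). Using 17⁻¹ = 9: x ≡ 9·44 = 396 = 5·76 + 16, so x = 16.
Check: g(16) = 17·16 + 18 = 290 = 3·76 + 62 ≡ 62 (mod 76).

16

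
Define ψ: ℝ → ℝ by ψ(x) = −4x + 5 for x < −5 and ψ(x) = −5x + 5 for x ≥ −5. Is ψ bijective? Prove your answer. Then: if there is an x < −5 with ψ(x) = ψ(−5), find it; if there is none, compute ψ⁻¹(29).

Both pieces are strictly decreasing (slopes −4 and −5), so each is injective on its own interval.
The left piece maps (−∞, −5) onto (25, ∞); the right piece maps [−5, ∞) onto (−∞, 30].
These images overlap. In particular ψ(−5) = 30 (right piece), and solving −4x + 5 = 30 on the left piece gives x = −25/4 < −5.
So ψ(−25/4) = ψ(−5) with −25/4 ≠ −5, and ψ is not injective, hence not bijective. This x = −25/4 is the requested value below −5.

-25/4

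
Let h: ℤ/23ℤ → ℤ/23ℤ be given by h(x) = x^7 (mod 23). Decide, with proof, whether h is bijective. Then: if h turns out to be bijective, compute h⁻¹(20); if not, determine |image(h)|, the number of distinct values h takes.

Since 23 is prime, the nonzero elements of ℤ/23ℤ form a cyclic group of order 22.
As gcd(7, 22) = 1, raising to the 7th power is a bijection on this group: if s^7 ≡ t^7 then (st^{−1})^7 = 1, and the only element of order dividing gcd(7, 22) = 1 is 1, so s = t.
With h(0) = 0 this makes h injective on all of ℤ/23ℤ, hence bijective (finite equal-size domain and codomain). In particular h is bijective.
Since h is bijective, we find the preimage of 20. The inverse of x ↦ x^7 on (ℤ/23ℤ)^× is x ↦ x^19, because 7·19 = 133 = 6·22 + 1 ≡ 1 (mod 22) and x^{22} = 1 for x ≠ 0 (Fermat). So h⁻¹(20) = 20^19 mod 23.
Repeated squaring mod 23: 20^1 ≡ 20, 20^2 ≡ 20² = 400 ≡ 9, 20^4 ≡ 9² = 81 ≡ 12, 20^8 ≡ 12² = 144 ≡ 6, 20^16 ≡ 6² = 36 ≡ 13. Since 19 = 16 + 2 + 1, 20^19 ≡ 13·9·20: 13·9 = 117 ≡ 2, then 2·20 = 40 ≡ 17. So 20^19 ≡ 17 (mod 23).
Hence h⁻¹(20) = 17.

17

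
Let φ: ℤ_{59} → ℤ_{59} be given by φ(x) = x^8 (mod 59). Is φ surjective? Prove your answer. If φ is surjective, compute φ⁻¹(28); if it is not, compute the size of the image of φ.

30

φ(29): Repeated squaring mod 59: 29^1 ≡ 29, 29^2 ≡ 29² = 841 ≡ 15, 29^4 ≡ 15² = 225 ≡ 48, 29^8 ≡ 48² = 2304 ≡ 3. So 29^8 ≡ 3 (mod 59).
φ(30): Repeated squaring mod 59: 30^1 ≡ 30, 30^2 ≡ 30² = 900 ≡ 15, 30^4 ≡ 15² = 225 ≡ 48, 30^8 ≡ 48² = 2304 ≡ 3. So 30^8 ≡ 3 (mod 59).
So φ(29) = φ(30) = 3 while 29 ≠ 30, hence φ is not injective.
A non-injective map from the 59-element set ℤ_{59} to itself takes at most 58 distinct values, so it cannot be surjective. So φ is not surjective.
Since φ is not surjective, we determine |image(φ)|. Computing x^8 mod 59 for each x (by repeated squaring, reducing mod 59 at every step), the values φ(0), φ(1), …, φ(58) are: 0, 1, 20, 12, 46, 45, 4, 29, 35, 26, 15, 22, 21, 25, 49, 9, 51, 57, 48, 41, 5, 53, 27, 16, 7, 19, 28, 17, 36, 3, 3, 36, 17, 28, 19, 7, 16, 27, 53, 5, 41, 48, 57, 51, 9, 49, 25, 21, 22, 15, 26, 35, 29, 4, 45, 46, 12, 20, 1.
The distinct values are {0, 1, 3, 4, 5, 7, 9, 12, 15, 16, 17, 19, 20, 21, 22, 25, 26, 27, 28, 29, 35, 36, 41, 45, 46, 48, 49, 51, 53, 57}; there are 30 of them.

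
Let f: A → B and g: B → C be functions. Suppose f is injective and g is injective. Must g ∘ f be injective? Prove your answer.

Suppose (g ∘ f)(s) = (g ∘ f)(t), i.e. g(f(s)) = g(f(t)).
Since g is injective, f(s) = f(t). Since f is injective, s = t. Thus g ∘ f is injective.

injective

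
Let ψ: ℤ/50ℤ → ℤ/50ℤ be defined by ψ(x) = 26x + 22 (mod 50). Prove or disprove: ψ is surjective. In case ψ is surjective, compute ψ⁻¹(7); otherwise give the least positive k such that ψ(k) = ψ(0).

Since gcd(26, 50) = 2, we have 26x ≡ 0 (mod 2) for all x, so ψ(x) ≡ 0 (mod 2).
But 1 ≢ 0 (mod 2), so 1 ∈ ℤ/50ℤ has no preimage. Thus ψ is not surjective.
Since ψ is not surjective, we find the least positive k with ψ(k) = ψ(0): this means 26k ≡ 0 (mod 50), i.e. 50 ∣ 26k. Since gcd(26, 50) = 2, dividing through by 2 this holds exactly when 25 ∣ 13k, and as gcd(13, 25) = 1, exactly when 25 ∣ k.
The smallest positive such k is 25.

25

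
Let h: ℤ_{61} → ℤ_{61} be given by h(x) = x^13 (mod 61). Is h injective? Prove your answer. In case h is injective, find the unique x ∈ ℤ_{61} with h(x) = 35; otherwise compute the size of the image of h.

17

Since 61 is prime, the nonzero elements of ℤ_{61} form a cyclic group of order 60.
As gcd(13, 60) = 1, raising to the 13th power is a bijection on this group: if a^13 ≡ b^13 then (ab^{−1})^13 = 1, and the only element of order dividing gcd(13, 60) = 1 is 1, so a = b.
With h(0) = 0 this makes h injective on all of ℤ_{61}, hence bijective (finite equal-size domain and codomain). In particular h is injective.
Since h is injective, we find the preimage of 35. The inverse of x ↦ x^13 on (ℤ_{61})^× is x ↦ x^37, because 13·37 = 481 = 8·60 + 1 ≡ 1 (mod 60) and x^{60} = 1 for x ≠ 0 (Fermat). So h⁻¹(35) = 35^37 mod 61.
Repeated squaring mod 61: 35^1 ≡ 35, 35^2 ≡ 35² = 1225 ≡ 5, 35^4 ≡ 5² = 25, 35^8 ≡ 25² = 625 ≡ 15, 35^16 ≡ 15² = 225 ≡ 42, 35^32 ≡ 42² = 1764 ≡ 56. Since 37 = 32 + 4 + 1, 35^37 ≡ 56·25·35: 56·25 = 1400 ≡ 58, then 58·35 = 2030 ≡ 17. So 35^37 ≡ 17 (mod 61).
Hence h⁻¹(35) = 17.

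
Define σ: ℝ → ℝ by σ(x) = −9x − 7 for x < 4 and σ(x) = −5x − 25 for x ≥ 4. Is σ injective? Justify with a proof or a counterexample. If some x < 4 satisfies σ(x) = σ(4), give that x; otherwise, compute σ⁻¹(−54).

29/5

Both pieces are strictly decreasing (slopes −9 and −5), so each is injective on its own interval.
The left piece maps (−∞, 4) onto (−43, ∞); the right piece maps [4, ∞) onto (−∞, −45].
These images are disjoint, so no value is attained by both pieces. Therefore σ is injective.
Because the two images are disjoint, no x < 4 has σ(x) = σ(4), so we compute σ⁻¹(−54): −54 lies in (−∞, −45], so solve −5x − 25 = −54: x = (−54 + 25)/(−5) = 29/5.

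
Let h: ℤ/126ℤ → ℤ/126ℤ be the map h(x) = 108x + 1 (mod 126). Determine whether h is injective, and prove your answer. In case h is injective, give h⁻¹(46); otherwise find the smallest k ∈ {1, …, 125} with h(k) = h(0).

We have gcd(108, 126) = 18 > 1. Taking a = 0 and b = 7: h(0) = 1 and h(7) = 108·7 + 1 = 757 ≡ 1 (mod 126).
So h(0) = h(7) while 0 ≠ 7, therefore h is not injective.
Since h is not injective, we find the least positive k with h(k) = h(0): this means 108k ≡ 0 (mod 126), i.e. 126 ∣ 108k. Since gcd(108, 126) = 18, dividing through by 18 this holds exactly when 7 ∣ 6k, and as gcd(6, 7) = 1, exactly when 7 ∣ k.
The smallest positive such k is 7.

7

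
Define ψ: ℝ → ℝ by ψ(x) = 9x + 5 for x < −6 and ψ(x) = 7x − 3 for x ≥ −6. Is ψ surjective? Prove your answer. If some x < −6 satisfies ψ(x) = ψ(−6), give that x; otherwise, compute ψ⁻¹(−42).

Both pieces are strictly increasing (slopes 9 and 7), so each is injective on its own interval.
The left piece maps (−∞, −6) onto (−∞, −49); the right piece maps [−6, ∞) onto [−45, ∞).
The union (−∞, −49) ∪ [−45, ∞) omits the interval between −49 and −45; in particular −49 has no preimage. So ψ is not surjective.
Because the two images are disjoint, no x < −6 has ψ(x) = ψ(−6), so we compute ψ⁻¹(−42): −42 lies in [−45, ∞), so solve 7x − 3 = −42: x = (−42 + 3)/7 = −39/7.

-39/7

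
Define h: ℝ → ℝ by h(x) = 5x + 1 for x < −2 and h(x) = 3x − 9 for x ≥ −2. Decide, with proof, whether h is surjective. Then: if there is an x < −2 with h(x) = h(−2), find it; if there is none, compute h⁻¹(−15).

-16/5

Both pieces are strictly increasing (slopes 5 and 3), so each is injective on its own interval.
The left piece maps (−∞, −2) onto (−∞, −9); the right piece maps [−2, ∞) onto [−15, ∞).
The union (−∞, −9) ∪ [−15, ∞) covers ℝ, so h is surjective.
For the follow-up: the images overlap, so an x < −2 with h(x) = h(−2) exists. h(−2) = −15; solving 5x + 1 = −15 for x < −2 gives x = (−15 − 1)/5 = −16/5.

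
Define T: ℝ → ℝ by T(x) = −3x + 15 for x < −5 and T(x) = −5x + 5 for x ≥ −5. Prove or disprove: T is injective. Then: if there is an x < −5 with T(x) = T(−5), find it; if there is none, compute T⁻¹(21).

-16/5

Both pieces are strictly decreasing (slopes −3 and −5), so each is injective on its own interval.
The left piece maps (−∞, −5) onto (30, ∞); the right piece maps [−5, ∞) onto (−∞, 30].
These images are disjoint, so no value is attained by both pieces. Hence T is injective.
Because the two images are disjoint, no x < −5 has T(x) = T(−5), so we compute T⁻¹(21): 21 lies in (−∞, 30], so solve −5x + 5 = 21: x = (21 − 5)/(−5) = −16/5.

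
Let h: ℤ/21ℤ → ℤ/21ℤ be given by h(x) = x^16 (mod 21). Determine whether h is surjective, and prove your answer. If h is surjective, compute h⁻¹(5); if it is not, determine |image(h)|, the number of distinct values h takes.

8

h(2): Repeated squaring mod 21: 2^1 ≡ 2, 2^2 ≡ 2² = 4, 2^4 ≡ 4² = 16, 2^8 ≡ 16² = 256 ≡ 4, 2^16 ≡ 4² = 16. So 2^16 ≡ 16 (mod 21).
h(5): Repeated squaring mod 21: 5^1 ≡ 5, 5^2 ≡ 5² = 25 ≡ 4, 5^4 ≡ 4² = 16, 5^8 ≡ 16² = 256 ≡ 4, 5^16 ≡ 4² = 16. So 5^16 ≡ 16 (mod 21).
So h(2) = h(5) = 16 while 2 ≠ 5, therefore h is not injective.
A non-injective map from the 21-element set ℤ/21ℤ to itself takes at most 20 distinct values, so it cannot be surjective. Therefore h is not surjective.
Since h is not surjective, we determine |image(h)|. Computing x^16 mod 21 for each x (by repeated squaring, reducing mod 21 at every step), the values h(0), h(1), …, h(20) are: 0, 1, 16, 18, 4, 16, 15, 7, 1, 9, 4, 4, 9, 1, 7, 15, 16, 4, 18, 16, 1.
The distinct values are {0, 1, 4, 7, 9, 15, 16, 18}; there are 8 of them.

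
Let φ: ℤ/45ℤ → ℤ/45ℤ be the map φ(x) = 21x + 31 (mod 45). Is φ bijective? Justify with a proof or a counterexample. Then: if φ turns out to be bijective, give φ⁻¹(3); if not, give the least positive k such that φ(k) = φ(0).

We have gcd(21, 45) = 3 > 1. Taking s = 0 and t = 15: φ(0) = 31 and φ(15) = 21·15 + 31 = 346 ≡ 31 (mod 45).
So φ(0) = φ(15) while 0 ≠ 15, so φ is not injective, hence not bijective.
Since φ is not bijective, we find the least positive k with φ(k) = φ(0): this means 21k ≡ 0 (mod 45), i.e. 45 ∣ 21k. Since gcd(21, 45) = 3, dividing through by 3 this holds exactly when 15 ∣ 7k, and as gcd(7, 15) = 1, exactly when 15 ∣ k.
The smallest positive such k is 15.

15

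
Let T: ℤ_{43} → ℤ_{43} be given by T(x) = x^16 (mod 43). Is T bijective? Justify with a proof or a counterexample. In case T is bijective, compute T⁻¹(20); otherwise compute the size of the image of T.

22

T(21): Repeated squaring mod 43: 21^1 ≡ 21, 21^2 ≡ 21² = 441 ≡ 11, 21^4 ≡ 11² = 121 ≡ 35, 21^8 ≡ 35² = 1225 ≡ 21, 21^16 ≡ 21² = 441 ≡ 11. So 21^16 ≡ 11 (mod 43).
T(22): Repeated squaring mod 43: 22^1 ≡ 22, 22^2 ≡ 22² = 484 ≡ 11, 22^4 ≡ 11² = 121 ≡ 35, 22^8 ≡ 35² = 1225 ≡ 21, 22^16 ≡ 21² = 441 ≡ 11. So 22^16 ≡ 11 (mod 43).
So T(21) = T(22) = 11 while 21 ≠ 22, thus T is not injective, hence not bijective.
Since T is not bijective, we determine |image(T)|. Computing x^16 mod 43 for each x (by repeated squaring, reducing mod 43 at every step), the values T(0), T(1), …, T(42) are: 0, 1, 4, 23, 16, 40, 6, 36, 21, 13, 31, 35, 24, 25, 15, 17, 41, 14, 9, 10, 38, 11, 11, 38, 10, 9, 14, 41, 17, 15, 25, 24, 35, 31, 13, 21, 36, 6, 40, 16, 23, 4, 1.
The distinct values are {0, 1, 4, 6, 9, 10, 11, 13, 14, 15, 16, 17, 21, 23, 24, 25, 31, 35, 36, 38, 40, 41}; there are 22 of them.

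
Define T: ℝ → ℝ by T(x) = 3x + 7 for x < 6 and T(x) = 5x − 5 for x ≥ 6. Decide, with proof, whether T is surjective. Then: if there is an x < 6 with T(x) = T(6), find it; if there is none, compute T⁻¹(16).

3

Both pieces are strictly increasing (slopes 3 and 5), so each is injective on its own interval.
The left piece maps (−∞, 6) onto (−∞, 25); the right piece maps [6, ∞) onto [25, ∞).
These images together cover ℝ, so T is surjective.
Because the two images are disjoint, no x < 6 has T(x) = T(6), so we compute T⁻¹(16): 16 lies in (−∞, 25), so solve 3x + 7 = 16: x = (16 − 7)/3 = 3.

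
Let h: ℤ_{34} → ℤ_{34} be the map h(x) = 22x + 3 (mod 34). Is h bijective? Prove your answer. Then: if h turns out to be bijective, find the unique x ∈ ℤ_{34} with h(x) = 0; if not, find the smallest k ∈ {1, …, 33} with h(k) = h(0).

Recall that h is injective when h(u) = h(v) forces u = v.
We have gcd(22, 34) = 2 > 1. Taking u = 0 and v = 17: h(0) = 3 and h(17) = 22·17 + 3 = 377 ≡ 3 (mod 34).
So h(0) = h(17) while 0 ≠ 17, therefore h is not injective, hence not bijective.
Since h is not bijective, we find the least positive k with h(k) = h(0): this means 22k ≡ 0 (mod 34), i.e. 34 ∣ 22k. Since gcd(22, 34) = 2, dividing through by 2 this holds exactly when 17 ∣ 11k, and as gcd(11, 17) = 1, exactly when 17 ∣ k.
The smallest positive such k is 17.

17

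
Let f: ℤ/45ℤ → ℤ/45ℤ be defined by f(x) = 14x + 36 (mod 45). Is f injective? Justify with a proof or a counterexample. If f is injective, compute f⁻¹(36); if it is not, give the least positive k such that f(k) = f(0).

Suppose f(u) = f(v) in ℤ/45ℤ. Then 14u + 36 ≡ 14v + 36 (mod 45), so 14(u − v) ≡ 0 (mod 45).
Since gcd(14, 45) = 1, 14 is invertible modulo 45, thus u − v ≡ 0 (mod 45), i.e. u = v.
Thus f is injective.
We now compute 14⁻¹ mod 45 explicitly. Euclid's algorithm: 45 = 3·14 + 3, 14 = 4·3 + 2, 3 = 1·2 + 1; back-substituting gives 1 = 29·14 − 9·45, so 14⁻¹ ≡ 29 (mod 45).
Since f is injective, we find f⁻¹(36): we need 14x ≡ 36 − 36 ≡ 0 (mod 45). Using 14⁻¹ = 29: x ≡ 29·0 = 0, so x = 0.
Check: f(0) = 14·0 + 36 = 36 ≡ 36 (mod 45).

0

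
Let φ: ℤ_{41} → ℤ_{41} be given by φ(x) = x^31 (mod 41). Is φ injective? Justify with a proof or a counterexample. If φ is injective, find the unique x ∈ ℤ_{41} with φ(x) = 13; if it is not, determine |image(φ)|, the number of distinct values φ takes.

Since 41 is prime, the nonzero elements of ℤ_{41} form a cyclic group of order 40.
As gcd(31, 40) = 1, raising to the 31st power is a bijection on this group: if a^31 ≡ b^31 then (ab^{−1})^31 = 1, and the only element of order dividing gcd(31, 40) = 1 is 1, so a = b.
With φ(0) = 0 this makes φ injective on all of ℤ_{41}, hence bijective (finite equal-size domain and codomain). In particular φ is injective.
Since φ is injective, we find the preimage of 13. The inverse of x ↦ x^31 on (ℤ_{41})^× is x ↦ x^31, because 31·31 = 961 = 24·40 + 1 ≡ 1 (mod 40) and x^{40} = 1 for x ≠ 0 (Fermat). So φ⁻¹(13) = 13^31 mod 41.
Repeated squaring mod 41: 13^1 ≡ 13, 13^2 ≡ 13² = 169 ≡ 5, 13^4 ≡ 5² = 25, 13^8 ≡ 25² = 625 ≡ 10, 13^16 ≡ 10² = 100 ≡ 18. Since 31 = 16 + 8 + 4 + 2 + 1, 13^31 ≡ 18·10·25·5·13: 18·10 = 180 ≡ 16, then 16·25 = 400 ≡ 31, then 31·5 = 155 ≡ 32, then 32·13 = 416 ≡ 6. So 13^31 ≡ 6 (mod 41).
Hence φ⁻¹(13) = 6.

6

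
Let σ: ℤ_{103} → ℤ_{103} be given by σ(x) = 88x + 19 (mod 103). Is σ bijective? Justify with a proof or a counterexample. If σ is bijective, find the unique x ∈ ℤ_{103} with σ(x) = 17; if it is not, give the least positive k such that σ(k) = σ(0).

7

If σ(s) = σ(t), then 88s ≡ 88t (mod 103). Because gcd(88, 103) = 1, we may cancel 88 to get s ≡ t (mod 103).
We now compute 88⁻¹ mod 103 explicitly. Euclid's algorithm: 103 = 1·88 + 15, 88 = 5·15 + 13, 15 = 1·13 + 2, 13 = 6·2 + 1; back-substituting gives 1 = 48·88 − 41·103, so 88⁻¹ ≡ 48 (mod 103).
For any y ∈ ℤ_{103}, x = 48(y − 19) mod 103 satisfies σ(x) = 88·48(y − 19) + 19 ≡ y (since 88·48 ≡ 1 mod 103). So every y has a preimage.
Therefore σ is bijective.
Since σ is bijective, we find σ⁻¹(17): we need 88x ≡ 17 − 19 ≡ 101 (mod 103). Using 88⁻¹ = 48: x ≡ 48·101 = 4848 = 47·103 + 7, so x = 7.
Check: σ(7) = 88·7 + 19 = 635 = 6·103 + 17 ≡ 17 (mod 103).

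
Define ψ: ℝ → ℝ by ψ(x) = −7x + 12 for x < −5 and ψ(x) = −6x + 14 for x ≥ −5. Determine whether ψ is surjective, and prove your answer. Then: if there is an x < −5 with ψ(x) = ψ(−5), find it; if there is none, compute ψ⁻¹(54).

-6

Both pieces are strictly decreasing (slopes −7 and −6), so each is injective on its own interval.
The left piece maps (−∞, −5) onto (47, ∞); the right piece maps [−5, ∞) onto (−∞, 44].
The union (47, ∞) ∪ (−∞, 44] omits the interval between 47 and 44; in particular 47 has no preimage. So ψ is not surjective.
Because the two images are disjoint, no x < −5 has ψ(x) = ψ(−5), so we compute ψ⁻¹(54): 54 lies in (47, ∞), so solve −7x + 12 = 54: x = (54 − 12)/(−7) = −6.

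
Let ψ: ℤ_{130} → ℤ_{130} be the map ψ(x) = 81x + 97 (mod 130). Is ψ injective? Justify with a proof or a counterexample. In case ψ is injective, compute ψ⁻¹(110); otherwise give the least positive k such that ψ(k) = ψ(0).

13

Suppose ψ(a) = ψ(b) in ℤ_{130}. Then 81a + 97 ≡ 81b + 97 (mod 130), therefore 81(a − b) ≡ 0 (mod 130).
Since gcd(81, 130) = 1, 81 is invertible modulo 130, thus a − b ≡ 0 (mod 130), i.e. a = b.
Thus ψ is injective.
We now compute 81⁻¹ mod 130 explicitly. Euclid's algorithm: 130 = 1·81 + 49, 81 = 1·49 + 32, 49 = 1·32 + 17, 32 = 1·17 + 15, 17 = 1·15 + 2, 15 = 7·2 + 1; back-substituting gives 1 = 61·81 − 38·130, so 81⁻¹ ≡ 61 (mod 130).
Since ψ is injective, we find ψ⁻¹(110): we need 81x ≡ 110 − 97 ≡ 13 (mod 130). Using 81⁻¹ = 61: x ≡ 61·13 = 793 = 6·130 + 13, so x = 13.
Check: ψ(13) = 81·13 + 97 = 1150 = 8·130 + 110 ≡ 110 (mod 130).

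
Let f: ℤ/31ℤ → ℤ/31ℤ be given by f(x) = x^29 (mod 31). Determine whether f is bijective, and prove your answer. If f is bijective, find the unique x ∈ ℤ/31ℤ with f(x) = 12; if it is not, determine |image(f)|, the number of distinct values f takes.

13

Since 31 is prime, the nonzero elements of ℤ/31ℤ form a cyclic group of order 30.
As gcd(29, 30) = 1, raising to the 29th power is a bijection on this group: if u^29 ≡ v^29 then (uv^{−1})^29 = 1, and the only element of order dividing gcd(29, 30) = 1 is 1, so u = v.
With f(0) = 0 this makes f injective on all of ℤ/31ℤ, hence bijective (finite equal-size domain and codomain). In particular f is bijective.
Since f is bijective, we find the preimage of 12. The inverse of x ↦ x^29 on (ℤ/31ℤ)^× is x ↦ x^29, because 29·29 = 841 = 28·30 + 1 ≡ 1 (mod 30) and x^{30} = 1 for x ≠ 0 (Fermat). So f⁻¹(12) = 12^29 mod 31.
Repeated squaring mod 31: 12^1 ≡ 12, 12^2 ≡ 12² = 144 ≡ 20, 12^4 ≡ 20² = 400 ≡ 28, 12^8 ≡ 28² = 784 ≡ 9, 12^16 ≡ 9² = 81 ≡ 19. Since 29 = 16 + 8 + 4 + 1, 12^29 ≡ 19·9·28·12: 19·9 = 171 ≡ 16, then 16·28 = 448 ≡ 14, then 14·12 = 168 ≡ 13. So 12^29 ≡ 13 (mod 31).
Hence f⁻¹(12) = 13.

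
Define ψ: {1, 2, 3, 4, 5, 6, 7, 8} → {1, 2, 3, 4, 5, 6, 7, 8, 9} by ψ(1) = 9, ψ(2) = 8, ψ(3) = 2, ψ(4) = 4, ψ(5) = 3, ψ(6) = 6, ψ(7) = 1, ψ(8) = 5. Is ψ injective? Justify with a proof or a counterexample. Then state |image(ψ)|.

The values ψ(1), …, ψ(8) are 9, 8, 2, 4, 3, 6, 1, 5 — all distinct.
So ψ(s) = ψ(t) only when s = t, and ψ is injective.
The image of ψ is {1, 2, 3, 4, 5, 6, 8, 9}, which has 8 elements.

8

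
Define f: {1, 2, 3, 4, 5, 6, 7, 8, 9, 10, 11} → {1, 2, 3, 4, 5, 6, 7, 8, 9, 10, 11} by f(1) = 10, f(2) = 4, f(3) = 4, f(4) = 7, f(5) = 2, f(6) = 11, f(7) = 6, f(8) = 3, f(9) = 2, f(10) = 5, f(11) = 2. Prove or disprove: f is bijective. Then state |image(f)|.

f(2) = 4 = f(3) with 2 ≠ 3, so f is not injective, hence not bijective.
The image of f is {2, 3, 4, 5, 6, 7, 10, 11}, which has 8 elements.

8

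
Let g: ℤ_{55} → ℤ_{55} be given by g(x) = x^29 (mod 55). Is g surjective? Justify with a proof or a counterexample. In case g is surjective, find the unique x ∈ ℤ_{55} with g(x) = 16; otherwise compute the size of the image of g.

31

Computing x^29 mod 55 for each x (by repeated squaring, reducing mod 55 at every step), the values g(0), g(1), …, g(54) are: 0, 1, 17, 48, 14, 20, 46, 52, 18, 49, 10, 11, 12, 28, 4, 25, 31, 2, 8, 29, 5, 21, 22, 23, 39, 15, 36, 42, 13, 19, 40, 16, 32, 33, 34, 50, 26, 47, 53, 24, 30, 51, 27, 43, 44, 45, 6, 37, 3, 9, 35, 41, 7, 38, 54.
Every element of ℤ_{55} appears exactly once in this list, so g is a bijection, and in particular surjective.
Since g is surjective, we read off the preimage of 16 from the same table: g(31) = 16, so g⁻¹(16) = 31.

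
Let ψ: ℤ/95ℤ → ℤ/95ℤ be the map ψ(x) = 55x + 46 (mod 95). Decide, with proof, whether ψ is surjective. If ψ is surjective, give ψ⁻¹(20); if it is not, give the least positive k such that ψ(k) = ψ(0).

Since gcd(55, 95) = 5, we have 55x ≡ 0 (mod 5) for all x, so ψ(x) ≡ 1 (mod 5).
But 0 ≢ 1 (mod 5), so 0 ∈ ℤ/95ℤ has no preimage. So ψ is not surjective.
Since ψ is not surjective, we find the least positive k with ψ(k) = ψ(0): this means 55k ≡ 0 (mod 95), i.e. 95 ∣ 55k. Since gcd(55, 95) = 5, dividing through by 5 this holds exactly when 19 ∣ 11k, and as gcd(11, 19) = 1, exactly when 19 ∣ k.
The smallest positive such k is 19.

19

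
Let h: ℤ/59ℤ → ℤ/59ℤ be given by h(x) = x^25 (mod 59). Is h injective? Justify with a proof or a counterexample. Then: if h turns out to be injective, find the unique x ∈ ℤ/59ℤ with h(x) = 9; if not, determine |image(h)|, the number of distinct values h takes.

Since 59 is prime, the nonzero elements of ℤ/59ℤ form a cyclic group of order 58.
As gcd(25, 58) = 1, raising to the 25th power is a bijection on this group: if s^25 ≡ t^25 then (st^{−1})^25 = 1, and the only element of order dividing gcd(25, 58) = 1 is 1, so s = t.
With h(0) = 0 this makes h injective on all of ℤ/59ℤ, hence bijective (finite equal-size domain and codomain). In particular h is injective.
Since h is injective, we find the preimage of 9. The inverse of x ↦ x^25 on (ℤ/59ℤ)^× is x ↦ x^7, because 25·7 = 175 = 3·58 + 1 ≡ 1 (mod 58) and x^{58} = 1 for x ≠ 0 (Fermat). So h⁻¹(9) = 9^7 mod 59.
Repeated squaring mod 59: 9^1 ≡ 9, 9^2 ≡ 9² = 81 ≡ 22, 9^4 ≡ 22² = 484 ≡ 12. Since 7 = 4 + 2 + 1, 9^7 ≡ 12·22·9: 12·22 = 264 ≡ 28, then 28·9 = 252 ≡ 16. So 9^7 ≡ 16 (mod 59).
Hence h⁻¹(9) = 16.

16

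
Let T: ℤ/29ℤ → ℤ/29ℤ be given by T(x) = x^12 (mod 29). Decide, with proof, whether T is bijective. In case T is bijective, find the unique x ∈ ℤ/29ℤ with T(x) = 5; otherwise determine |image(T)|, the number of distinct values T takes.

8

T(2): Repeated squaring mod 29: 2^1 ≡ 2, 2^2 ≡ 2² = 4, 2^4 ≡ 4² = 16, 2^8 ≡ 16² = 256 ≡ 24. Since 12 = 8 + 4, 2^12 ≡ 24·16: 24·16 = 384 ≡ 7. So 2^12 ≡ 7 (mod 29).
T(5): Repeated squaring mod 29: 5^1 ≡ 5, 5^2 ≡ 5² = 25, 5^4 ≡ 25² = 625 ≡ 16, 5^8 ≡ 16² = 256 ≡ 24. Since 12 = 8 + 4, 5^12 ≡ 24·16: 24·16 = 384 ≡ 7. So 5^12 ≡ 7 (mod 29).
So T(2) = T(5) = 7 while 2 ≠ 5, hence T is not injective, hence not bijective.
Since T is not bijective, we determine |image(T)|. Computing x^12 mod 29 for each x (by repeated squaring, reducing mod 29 at every step), the values T(0), T(1), …, T(28) are: 0, 1, 7, 16, 20, 7, 25, 16, 24, 24, 20, 23, 1, 23, 25, 25, 23, 1, 23, 20, 24, 24, 16, 25, 7, 20, 16, 7, 1.
The distinct values are {0, 1, 7, 16, 20, 23, 24, 25}; there are 8 of them.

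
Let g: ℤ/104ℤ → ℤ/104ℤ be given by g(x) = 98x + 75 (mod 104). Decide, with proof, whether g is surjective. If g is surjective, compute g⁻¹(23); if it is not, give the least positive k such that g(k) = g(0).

52

Since gcd(98, 104) = 2, we have 98x ≡ 0 (mod 2) for all x, so g(x) ≡ 1 (mod 2).
But 0 ≢ 1 (mod 2), so 0 ∈ ℤ/104ℤ has no preimage. Hence g is not surjective.
Since g is not surjective, we find the least positive k with g(k) = g(0): this means 98k ≡ 0 (mod 104), i.e. 104 ∣ 98k. Since gcd(98, 104) = 2, dividing through by 2 this holds exactly when 52 ∣ 49k, and as gcd(49, 52) = 1, exactly when 52 ∣ k.
The smallest positive such k is 52.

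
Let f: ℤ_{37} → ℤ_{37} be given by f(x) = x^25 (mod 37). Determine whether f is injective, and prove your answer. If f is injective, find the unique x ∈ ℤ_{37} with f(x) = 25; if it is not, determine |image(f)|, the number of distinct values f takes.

Since 37 is prime, the nonzero elements of ℤ_{37} form a cyclic group of order 36.
As gcd(25, 36) = 1, raising to the 25th power is a bijection on this group: if a^25 ≡ b^25 then (ab^{−1})^25 = 1, and the only element of order dividing gcd(25, 36) = 1 is 1, so a = b.
With f(0) = 0 this makes f injective on all of ℤ_{37}, hence bijective (finite equal-size domain and codomain). In particular f is injective.
Since f is injective, we find the preimage of 25. The inverse of x ↦ x^25 on (ℤ_{37})^× is x ↦ x^13, because 25·13 = 325 = 9·36 + 1 ≡ 1 (mod 36) and x^{36} = 1 for x ≠ 0 (Fermat). So f⁻¹(25) = 25^13 mod 37.
Repeated squaring mod 37: 25^1 ≡ 25, 25^2 ≡ 25² = 625 ≡ 33, 25^4 ≡ 33² = 1089 ≡ 16, 25^8 ≡ 16² = 256 ≡ 34. Since 13 = 8 + 4 + 1, 25^13 ≡ 34·16·25: 34·16 = 544 ≡ 26, then 26·25 = 650 ≡ 21. So 25^13 ≡ 21 (mod 37).
Hence f⁻¹(25) = 21.

21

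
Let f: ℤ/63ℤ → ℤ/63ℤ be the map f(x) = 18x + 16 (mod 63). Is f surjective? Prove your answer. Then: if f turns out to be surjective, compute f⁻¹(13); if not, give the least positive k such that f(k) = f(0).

Since gcd(18, 63) = 9, we have 18x ≡ 0 (mod 9) for all x, so f(x) ≡ 7 (mod 9).
But 0 ≢ 7 (mod 9), so 0 ∈ ℤ/63ℤ has no preimage. Therefore f is not surjective.
Since f is not surjective, we find the least positive k with f(k) = f(0): this means 18k ≡ 0 (mod 63), i.e. 63 ∣ 18k. Since gcd(18, 63) = 9, dividing through by 9 this holds exactly when 7 ∣ 2k, and as gcd(2, 7) = 1, exactly when 7 ∣ k.
The smallest positive such k is 7.

7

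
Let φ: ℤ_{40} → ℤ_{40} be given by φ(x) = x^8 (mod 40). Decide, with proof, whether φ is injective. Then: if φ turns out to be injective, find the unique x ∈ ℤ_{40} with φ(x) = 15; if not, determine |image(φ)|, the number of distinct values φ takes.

φ(1) = 1^8 = 1.
φ(3): Repeated squaring mod 40: 3^1 ≡ 3, 3^2 ≡ 3² = 9, 3^4 ≡ 9² = 81 ≡ 1, 3^8 ≡ 1² = 1. So 3^8 ≡ 1 (mod 40).
So φ(1) = φ(3) = 1 while 1 ≠ 3, hence φ is not injective.
Since φ is not injective, we determine |image(φ)|. Computing x^8 mod 40 for each x (by repeated squaring, reducing mod 40 at every step), the values φ(0), φ(1), …, φ(39) are: 0, 1, 16, 1, 16, 25, 16, 1, 16, 1, 0, 1, 16, 1, 16, 25, 16, 1, 16, 1, 0, 1, 16, 1, 16, 25, 16, 1, 16, 1, 0, 1, 16, 1, 16, 25, 16, 1, 16, 1.
The distinct values are {0, 1, 16, 25}; there are 4 of them.

4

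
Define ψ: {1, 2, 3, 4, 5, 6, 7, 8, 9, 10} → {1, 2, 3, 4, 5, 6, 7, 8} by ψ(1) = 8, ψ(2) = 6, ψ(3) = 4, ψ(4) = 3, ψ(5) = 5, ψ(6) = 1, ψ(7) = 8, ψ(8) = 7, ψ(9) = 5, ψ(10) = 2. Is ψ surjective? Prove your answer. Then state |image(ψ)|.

Every element of the codomain has a preimage: 1 = ψ(6), 2 = ψ(10), 3 = ψ(4), 4 = ψ(3), 5 = ψ(5), 6 = ψ(2), 7 = ψ(8), 8 = ψ(1).
So ψ is surjective.
The image of ψ is {1, 2, 3, 4, 5, 6, 7, 8}, which has 8 elements.

8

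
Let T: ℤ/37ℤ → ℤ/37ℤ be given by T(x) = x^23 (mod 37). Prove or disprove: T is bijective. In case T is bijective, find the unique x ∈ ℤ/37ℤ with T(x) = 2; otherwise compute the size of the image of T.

Since 37 is prime, the nonzero elements of ℤ/37ℤ form a cyclic group of order 36.
As gcd(23, 36) = 1, raising to the 23rd power is a bijection on this group: if u^23 ≡ v^23 then (uv^{−1})^23 = 1, and the only element of order dividing gcd(23, 36) = 1 is 1, so u = v.
With T(0) = 0 this makes T injective on all of ℤ/37ℤ, hence bijective (finite equal-size domain and codomain). In particular T is bijective.
Since T is bijective, we find the preimage of 2. The inverse of x ↦ x^23 on (ℤ/37ℤ)^× is x ↦ x^11, because 23·11 = 253 = 7·36 + 1 ≡ 1 (mod 36) and x^{36} = 1 for x ≠ 0 (Fermat). So T⁻¹(2) = 2^11 mod 37.
Repeated squaring mod 37: 2^1 ≡ 2, 2^2 ≡ 2² = 4, 2^4 ≡ 4² = 16, 2^8 ≡ 16² = 256 ≡ 34. Since 11 = 8 + 2 + 1, 2^11 ≡ 34·4·2: 34·4 = 136 ≡ 25, then 25·2 = 50 ≡ 13. So 2^11 ≡ 13 (mod 37).
Hence T⁻¹(2) = 13.

13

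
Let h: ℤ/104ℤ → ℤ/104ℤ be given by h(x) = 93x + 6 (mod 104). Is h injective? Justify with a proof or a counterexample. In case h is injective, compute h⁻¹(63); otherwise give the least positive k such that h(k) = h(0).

Recall: h is injective when h(u) = h(v) forces u = v.
Suppose h(u) = h(v) in ℤ/104ℤ. Then 93u + 6 ≡ 93v + 6 (mod 104), therefore 93(u − v) ≡ 0 (mod 104).
Since gcd(93, 104) = 1, 93 is invertible modulo 104, hence u − v ≡ 0 (mod 104), i.e. u = v.
Hence h is injective.
We now compute 93⁻¹ mod 104 explicitly. Euclid's algorithm: 104 = 1·93 + 11, 93 = 8·11 + 5, 11 = 2·5 + 1; back-substituting gives 1 = 85·93 − 76·104, so 93⁻¹ ≡ 85 (mod 104).
Since h is injective, we find h⁻¹(63): we need 93x ≡ 63 − 6 ≡ 57 (mod 104). Using 93⁻¹ = 85: x ≡ 85·57 = 4845 = 46·104 + 61, so x = 61.
Check: h(61) = 93·61 + 6 = 5679 = 54·104 + 63 ≡ 63 (mod 104).

61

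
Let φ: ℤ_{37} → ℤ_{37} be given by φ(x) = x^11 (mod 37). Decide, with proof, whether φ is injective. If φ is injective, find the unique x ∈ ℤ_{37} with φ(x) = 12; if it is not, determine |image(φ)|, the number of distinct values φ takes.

Since 37 is prime, the nonzero elements of ℤ_{37} form a cyclic group of order 36.
As gcd(11, 36) = 1, raising to the 11th power is a bijection on this group: if u^11 ≡ v^11 then (uv^{−1})^11 = 1, and the only element of order dividing gcd(11, 36) = 1 is 1, so u = v.
With φ(0) = 0 this makes φ injective on all of ℤ_{37}, hence bijective (finite equal-size domain and codomain). In particular φ is injective.
Since φ is injective, we find the preimage of 12. The inverse of x ↦ x^11 on (ℤ_{37})^× is x ↦ x^23, because 11·23 = 253 = 7·36 + 1 ≡ 1 (mod 36) and x^{36} = 1 for x ≠ 0 (Fermat). So φ⁻¹(12) = 12^23 mod 37.
Repeated squaring mod 37: 12^1 ≡ 12, 12^2 ≡ 12² = 144 ≡ 33, 12^4 ≡ 33² = 1089 ≡ 16, 12^8 ≡ 16² = 256 ≡ 34, 12^16 ≡ 34² = 1156 ≡ 9. Since 23 = 16 + 4 + 2 + 1, 12^23 ≡ 9·16·33·12: 9·16 = 144 ≡ 33, then 33·33 = 1089 ≡ 16, then 16·12 = 192 ≡ 7. So 12^23 ≡ 7 (mod 37).
Hence φ⁻¹(12) = 7.

7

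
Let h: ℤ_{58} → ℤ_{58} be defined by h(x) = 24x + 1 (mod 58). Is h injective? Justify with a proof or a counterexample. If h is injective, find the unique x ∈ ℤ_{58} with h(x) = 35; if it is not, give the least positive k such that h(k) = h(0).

29

Recall: h is injective when h(s) = h(t) forces s = t.
We have gcd(24, 58) = 2 > 1. Taking s = 0 and t = 29: h(0) = 1 and h(29) = 24·29 + 1 = 697 ≡ 1 (mod 58).
So h(0) = h(29) while 0 ≠ 29, hence h is not injective.
Since h is not injective, we find the least positive k with h(k) = h(0): this means 24k ≡ 0 (mod 58), i.e. 58 ∣ 24k. Since gcd(24, 58) = 2, dividing through by 2 this holds exactly when 29 ∣ 12k, and as gcd(12, 29) = 1, exactly when 29 ∣ k.
The smallest positive such k is 29.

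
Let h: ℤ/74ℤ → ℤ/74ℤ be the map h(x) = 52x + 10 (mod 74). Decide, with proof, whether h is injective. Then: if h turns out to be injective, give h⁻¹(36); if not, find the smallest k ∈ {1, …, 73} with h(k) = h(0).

37

Recall that injectivity means: for all x_1, x_2 in the domain, h(x_1) = h(x_2) implies x_1 = x_2.
We have gcd(52, 74) = 2 > 1. Taking x_1 = 0 and x_2 = 37: h(0) = 10 and h(37) = 52·37 + 10 = 1934 ≡ 10 (mod 74).
So h(0) = h(37) while 0 ≠ 37, hence h is not injective.
Since h is not injective, we find the least positive k with h(k) = h(0): this means 52k ≡ 0 (mod 74), i.e. 74 ∣ 52k. Since gcd(52, 74) = 2, dividing through by 2 this holds exactly when 37 ∣ 26k, and as gcd(26, 37) = 1, exactly when 37 ∣ k.
The smallest positive such k is 37.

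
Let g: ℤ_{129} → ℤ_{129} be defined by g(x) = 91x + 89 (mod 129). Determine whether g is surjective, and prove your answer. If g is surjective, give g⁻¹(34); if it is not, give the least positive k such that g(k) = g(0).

Recall that g is surjective if every y in the codomain equals g(x) for some x in the domain.
Since gcd(91, 129) = 1, 91 is invertible modulo 129. Euclid's algorithm: 129 = 1·91 + 38, 91 = 2·38 + 15, 38 = 2·15 + 8, 15 = 1·8 + 7, 8 = 1·7 + 1; back-substituting gives 1 = 112·91 − 79·129, so 91⁻¹ ≡ 112 (mod 129).
For any y ∈ ℤ_{129}, x = 112(y − 89) mod 129 satisfies g(x) = 91·112(y − 89) + 89 ≡ y (since 91·112 ≡ 1 mod 129). So every y has a preimage.
Therefore g is surjective.
Since g is surjective, we compute g⁻¹(34): solve 91x + 89 ≡ 34 (mod 129), i.e. 91x ≡ 74 (mod 129).
Multiplying by 91⁻¹ = 112 gives x ≡ 112·74 = 8288 = 64·129 + 32 ≡ 32 (mod 129).
Check: g(32) = 91·32 + 89 = 3001 = 23·129 + 34 ≡ 34 (mod 129).

32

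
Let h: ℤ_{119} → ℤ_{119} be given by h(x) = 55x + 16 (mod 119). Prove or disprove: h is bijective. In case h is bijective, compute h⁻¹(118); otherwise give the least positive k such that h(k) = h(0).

17

By definition, h is injective if h(u) = h(v) implies u = v.
If h(u) = h(v), then 55u ≡ 55v (mod 119). Because gcd(55, 119) = 1, we may cancel 55 to get u ≡ v (mod 119).
We now compute 55⁻¹ mod 119 explicitly. Euclid's algorithm: 119 = 2·55 + 9, 55 = 6·9 + 1; back-substituting gives 1 = 13·55 − 6·119, so 55⁻¹ ≡ 13 (mod 119).
For any y ∈ ℤ_{119}, x = 13(y − 16) mod 119 satisfies h(x) = 55·13(y − 16) + 16 ≡ y (since 55·13 ≡ 1 mod 119). So every y has a preimage.
Hence h is bijective.
Since h is bijective, we find h⁻¹(118): we need 55x ≡ 118 − 16 ≡ 102 (mod 119). Using 55⁻¹ = 13: x ≡ 13·102 = 1326 = 11·119 + 17, so x = 17.
Check: h(17) = 55·17 + 16 = 951 = 7·119 + 118 ≡ 118 (mod 119).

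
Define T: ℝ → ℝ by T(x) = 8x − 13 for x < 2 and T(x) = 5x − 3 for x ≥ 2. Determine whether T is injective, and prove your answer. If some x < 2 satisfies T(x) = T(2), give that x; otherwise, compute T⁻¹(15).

18/5

Both pieces are strictly increasing (slopes 8 and 5), so each is injective on its own interval.
The left piece maps (−∞, 2) onto (−∞, 3); the right piece maps [2, ∞) onto [7, ∞).
These images are disjoint, so no value is attained by both pieces. Thus T is injective.
Because the two images are disjoint, no x < 2 has T(x) = T(2), so we compute T⁻¹(15): 15 lies in [7, ∞), so solve 5x − 3 = 15: x = (15 + 3)/5 = 18/5.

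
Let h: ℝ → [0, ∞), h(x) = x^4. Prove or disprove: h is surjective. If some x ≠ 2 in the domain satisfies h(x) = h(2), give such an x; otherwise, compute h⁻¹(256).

For any y ∈ [0, ∞), x = y^{1/4} ∈ ℝ satisfies x^4 = y, so h is surjective.
For the follow-up, such an x exists: taking x = −2 ∈ ℝ gives h(−2) = 16 = h(2) with −2 ≠ 2.

-2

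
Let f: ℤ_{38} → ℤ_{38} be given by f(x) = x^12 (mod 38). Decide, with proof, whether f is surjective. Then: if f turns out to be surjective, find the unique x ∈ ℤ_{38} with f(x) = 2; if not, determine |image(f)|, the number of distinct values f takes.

f(3): Repeated squaring mod 38: 3^1 ≡ 3, 3^2 ≡ 3² = 9, 3^4 ≡ 9² = 81 ≡ 5, 3^8 ≡ 5² = 25. Since 12 = 8 + 4, 3^12 ≡ 25·5: 25·5 = 125 ≡ 11. So 3^12 ≡ 11 (mod 38).
f(5): Repeated squaring mod 38: 5^1 ≡ 5, 5^2 ≡ 5² = 25, 5^4 ≡ 25² = 625 ≡ 17, 5^8 ≡ 17² = 289 ≡ 23. Since 12 = 8 + 4, 5^12 ≡ 23·17: 23·17 = 391 ≡ 11. So 5^12 ≡ 11 (mod 38).
So f(3) = f(5) = 11 while 3 ≠ 5, thus f is not injective.
A non-injective map from the 38-element set ℤ_{38} to itself takes at most 37 distinct values, so it cannot be surjective. Thus f is not surjective.
Since f is not surjective, we determine |image(f)|. Computing x^12 mod 38 for each x (by repeated squaring, reducing mod 38 at every step), the values f(0), f(1), …, f(37) are: 0, 1, 30, 11, 26, 11, 26, 1, 20, 7, 26, 1, 20, 7, 30, 7, 30, 11, 20, 19, 20, 11, 30, 7, 30, 7, 20, 1, 26, 7, 20, 1, 26, 11, 26, 11, 30, 1.
The distinct values are {0, 1, 7, 11, 19, 20, 26, 30}; there are 8 of them.

8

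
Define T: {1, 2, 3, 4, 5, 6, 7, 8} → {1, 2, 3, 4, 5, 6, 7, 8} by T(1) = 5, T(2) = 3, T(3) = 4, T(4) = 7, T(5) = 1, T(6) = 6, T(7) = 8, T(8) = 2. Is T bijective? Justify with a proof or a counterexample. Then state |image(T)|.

The values 5, 3, 4, 7, 1, 6, 8, 2 are a permutation of {1, 2, 3, 4, 5, 6, 7, 8}: each element appears exactly once.
So T is injective and surjective, hence bijective.
The image of T is {1, 2, 3, 4, 5, 6, 7, 8}, which has 8 elements.

8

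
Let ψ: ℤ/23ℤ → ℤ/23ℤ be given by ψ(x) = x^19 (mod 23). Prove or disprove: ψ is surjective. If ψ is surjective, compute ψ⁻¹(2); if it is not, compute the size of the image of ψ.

13

Since 23 is prime, the nonzero elements of ℤ/23ℤ form a cyclic group of order 22.
As gcd(19, 22) = 1, raising to the 19th power is a bijection on this group: if a^19 ≡ b^19 then (ab^{−1})^19 = 1, and the only element of order dividing gcd(19, 22) = 1 is 1, so a = b.
With ψ(0) = 0 this makes ψ injective on all of ℤ/23ℤ, hence bijective (finite equal-size domain and codomain). In particular ψ is surjective.
Since ψ is surjective, we find the preimage of 2. The inverse of x ↦ x^19 on (ℤ/23ℤ)^× is x ↦ x^7, because 19·7 = 133 = 6·22 + 1 ≡ 1 (mod 22) and x^{22} = 1 for x ≠ 0 (Fermat). So ψ⁻¹(2) = 2^7 mod 23.
Repeated squaring mod 23: 2^1 ≡ 2, 2^2 ≡ 2² = 4, 2^4 ≡ 4² = 16. Since 7 = 4 + 2 + 1, 2^7 ≡ 16·4·2: 16·4 = 64 ≡ 18, then 18·2 = 36 ≡ 13. So 2^7 ≡ 13 (mod 23).
Hence ψ⁻¹(2) = 13.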